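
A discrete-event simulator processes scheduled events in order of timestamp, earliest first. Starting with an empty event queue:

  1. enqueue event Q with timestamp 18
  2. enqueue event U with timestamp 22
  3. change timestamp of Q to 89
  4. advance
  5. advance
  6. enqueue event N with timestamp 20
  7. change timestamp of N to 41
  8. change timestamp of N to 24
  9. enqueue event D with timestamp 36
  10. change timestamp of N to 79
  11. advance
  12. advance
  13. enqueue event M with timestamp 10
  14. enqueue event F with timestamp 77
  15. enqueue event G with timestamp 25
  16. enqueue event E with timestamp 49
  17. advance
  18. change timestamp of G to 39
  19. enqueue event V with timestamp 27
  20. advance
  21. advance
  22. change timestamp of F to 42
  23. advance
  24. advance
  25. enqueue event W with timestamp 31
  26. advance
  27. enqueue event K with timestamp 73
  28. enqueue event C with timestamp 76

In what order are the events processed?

add Q (timestamp 18) → {Q:18}
add U (timestamp 22) → {Q:18, U:22}
update Q to timestamp 89 → {U:22, Q:89}
advance → U; now {Q:89}
advance → Q; now {}
add N (timestamp 20) → {N:20}
update N to timestamp 41 → {N:41}
update N to timestamp 24 → {N:24}
add D (timestamp 36) → {N:24, D:36}
update N to timestamp 79 → {D:36, N:79}
advance → D; now {N:79}
advance → N; now {}
add M (timestamp 10) → {M:10}
add F (timestamp 77) → {M:10, F:77}
add G (timestamp 25) → {M:10, G:25, F:77}
add E (timestamp 49) → {M:10, G:25, E:49, F:77}
advance → M; now {G:25, E:49, F:77}
update G to timestamp 39 → {G:39, E:49, F:77}
add V (timestamp 27) → {V:27, G:39, E:49, F:77}
advance → V; now {G:39, E:49, F:77}
advance → G; now {E:49, F:77}
update F to timestamp 42 → {F:42, E:49}
advance → F; now {E:49}
advance → E; now {}
add W (timestamp 31) → {W:31}
advance → W; now {}
add K (timestamp 73) → {K:73}
add C (timestamp 76) → {K:73, C:76}

U → Q → D → N → M → V → G → F → E → W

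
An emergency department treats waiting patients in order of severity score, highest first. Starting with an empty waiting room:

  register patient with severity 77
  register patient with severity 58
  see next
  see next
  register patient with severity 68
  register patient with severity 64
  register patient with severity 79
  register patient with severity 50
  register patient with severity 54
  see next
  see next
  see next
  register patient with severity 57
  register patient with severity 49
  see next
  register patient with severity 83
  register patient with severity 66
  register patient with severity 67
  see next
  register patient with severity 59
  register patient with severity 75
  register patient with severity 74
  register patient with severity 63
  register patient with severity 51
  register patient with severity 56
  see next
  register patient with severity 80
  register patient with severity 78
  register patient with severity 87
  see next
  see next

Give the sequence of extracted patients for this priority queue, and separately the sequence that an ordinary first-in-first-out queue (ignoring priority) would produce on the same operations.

priority queue: 77, 58, 79, 68, 64, 57, 83, 75, 87, 80; FIFO queue: 77, 58, 68, 64, 79, 50, 54, 57, 49, 83

insert 77 → {77}
insert 58 → {77, 58}
see next → 77; now {58}
see next → 58; now {}
insert 68 → {68}
insert 64 → {68, 64}
insert 79 → {79, 68, 64}
insert 50 → {79, 68, 64, 50}
insert 54 → {79, 68, 64, 54, 50}
see next → 79; now {68, 64, 54, 50}
see next → 68; now {64, 54, 50}
see next → 64; now {54, 50}
insert 57 → {57, 54, 50}
insert 49 → {57, 54, 50, 49}
see next → 57; now {54, 50, 49}
insert 83 → {83, 54, 50, 49}
insert 66 → {83, 66, 54, 50, 49}
insert 67 → {83, 67, 66, 54, 50, 49}
see next → 83; now {67, 66, 54, 50, 49}
insert 59 → {67, 66, 59, 54, 50, 49}
insert 75 → {75, 67, 66, 59, 54, 50, 49}
insert 74 → {75, 74, 67, 66, 59, 54, 50, 49}
insert 63 → {75, 74, 67, 66, 63, 59, 54, 50, 49}
insert 51 → {75, 74, 67, 66, 63, 59, 54, 51, 50, 49}
insert 56 → {75, 74, 67, 66, 63, 59, 56, 54, 51, 50, 49}
see next → 75; now {74, 67, 66, 63, 59, 56, 54, 51, 50, 49}
insert 80 → {80, 74, 67, 66, 63, 59, 56, 54, 51, 50, 49}
insert 78 → {80, 78, 74, 67, 66, 63, 59, 56, 54, 51, 50, 49}
insert 87 → {87, 80, 78, 74, 67, 66, 63, 59, 56, 54, 51, 50, 49}
see next → 87; now {80, 78, 74, 67, 66, 63, 59, 56, 54, 51, 50, 49}
see next → 80; now {78, 74, 67, 66, 63, 59, 56, 54, 51, 50, 49}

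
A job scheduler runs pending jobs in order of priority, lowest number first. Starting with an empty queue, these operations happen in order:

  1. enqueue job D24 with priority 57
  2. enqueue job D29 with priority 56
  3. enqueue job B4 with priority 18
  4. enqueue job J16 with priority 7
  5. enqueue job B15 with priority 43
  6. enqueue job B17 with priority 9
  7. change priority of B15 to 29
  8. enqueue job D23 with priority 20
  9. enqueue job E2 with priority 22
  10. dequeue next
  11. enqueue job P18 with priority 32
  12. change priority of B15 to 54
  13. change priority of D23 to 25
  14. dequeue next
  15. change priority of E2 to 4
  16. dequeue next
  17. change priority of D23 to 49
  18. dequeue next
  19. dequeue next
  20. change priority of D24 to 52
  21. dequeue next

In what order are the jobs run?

J16, B17, E2, B4, P18, D23

add D24 (priority 57) → {D24:57}
add D29 (priority 56) → {D29:56, D24:57}
add B4 (priority 18) → {B4:18, D29:56, D24:57}
add J16 (priority 7) → {J16:7, B4:18, D29:56, D24:57}
add B15 (priority 43) → {J16:7, B4:18, B15:43, D29:56, D24:57}
add B17 (priority 9) → {J16:7, B17:9, B4:18, B15:43, D29:56, D24:57}
update B15 to priority 29 → {J16:7, B17:9, B4:18, B15:29, D29:56, D24:57}
add D23 (priority 20) → {J16:7, B17:9, B4:18, D23:20, B15:29, D29:56, D24:57}
add E2 (priority 22) → {J16:7, B17:9, B4:18, D23:20, E2:22, B15:29, D29:56, D24:57}
dequeue next → J16; now {B17:9, B4:18, D23:20, E2:22, B15:29, D29:56, D24:57}
add P18 (priority 32) → {B17:9, B4:18, D23:20, E2:22, B15:29, P18:32, D29:56, D24:57}
update B15 to priority 54 → {B17:9, B4:18, D23:20, E2:22, P18:32, B15:54, D29:56, D24:57}
update D23 to priority 25 → {B17:9, B4:18, E2:22, D23:25, P18:32, B15:54, D29:56, D24:57}
dequeue next → B17; now {B4:18, E2:22, D23:25, P18:32, B15:54, D29:56, D24:57}
update E2 to priority 4 → {E2:4, B4:18, D23:25, P18:32, B15:54, D29:56, D24:57}
dequeue next → E2; now {B4:18, D23:25, P18:32, B15:54, D29:56, D24:57}
update D23 to priority 49 → {B4:18, P18:32, D23:49, B15:54, D29:56, D24:57}
dequeue next → B4; now {P18:32, D23:49, B15:54, D29:56, D24:57}
dequeue next → P18; now {D23:49, B15:54, D29:56, D24:57}
update D24 to priority 52 → {D23:49, D24:52, B15:54, D29:56}
dequeue next → D23; now {D24:52, B15:54, D29:56}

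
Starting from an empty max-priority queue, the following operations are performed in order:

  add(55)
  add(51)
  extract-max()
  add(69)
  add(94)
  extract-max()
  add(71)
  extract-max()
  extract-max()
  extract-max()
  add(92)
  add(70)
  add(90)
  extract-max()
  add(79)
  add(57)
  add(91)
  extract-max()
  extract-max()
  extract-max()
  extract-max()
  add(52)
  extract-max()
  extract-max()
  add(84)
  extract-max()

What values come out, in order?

insert 55 → {55}
insert 51 → {55, 51}
extract-max → 55; now {51}
insert 69 → {69, 51}
insert 94 → {94, 69, 51}
extract-max → 94; now {69, 51}
insert 71 → {71, 69, 51}
extract-max → 71; now {69, 51}
extract-max → 69; now {51}
extract-max → 51; now {}
insert 92 → {92}
insert 70 → {92, 70}
insert 90 → {92, 90, 70}
extract-max → 92; now {90, 70}
insert 79 → {90, 79, 70}
insert 57 → {90, 79, 70, 57}
insert 91 → {91, 90, 79, 70, 57}
extract-max → 91; now {90, 79, 70, 57}
extract-max → 90; now {79, 70, 57}
extract-max → 79; now {70, 57}
extract-max → 70; now {57}
insert 52 → {57, 52}
extract-max → 57; now {52}
extract-max → 52; now {}
insert 84 → {84}
extract-max → 84; now {}

55, 94, 71, 69, 51, 92, 91, 90, 79, 70, 57, 52, 84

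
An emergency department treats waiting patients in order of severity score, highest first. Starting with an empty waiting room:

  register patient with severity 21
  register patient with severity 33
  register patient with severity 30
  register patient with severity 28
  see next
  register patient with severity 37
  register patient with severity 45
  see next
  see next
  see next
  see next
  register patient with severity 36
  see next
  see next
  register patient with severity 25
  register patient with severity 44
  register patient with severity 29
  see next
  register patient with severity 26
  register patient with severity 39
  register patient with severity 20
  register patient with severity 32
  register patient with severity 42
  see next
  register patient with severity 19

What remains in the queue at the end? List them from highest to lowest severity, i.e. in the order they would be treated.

insert 21 → {21}
insert 33 → {33, 21}
insert 30 → {33, 30, 21}
insert 28 → {33, 30, 28, 21}
see next → 33; now {30, 28, 21}
insert 37 → {37, 30, 28, 21}
insert 45 → {45, 37, 30, 28, 21}
see next → 45; now {37, 30, 28, 21}
see next → 37; now {30, 28, 21}
see next → 30; now {28, 21}
see next → 28; now {21}
insert 36 → {36, 21}
see next → 36; now {21}
see next → 21; now {}
insert 25 → {25}
insert 44 → {44, 25}
insert 29 → {44, 29, 25}
see next → 44; now {29, 25}
insert 26 → {29, 26, 25}
insert 39 → {39, 29, 26, 25}
insert 20 → {39, 29, 26, 25, 20}
insert 32 → {39, 32, 29, 26, 25, 20}
insert 42 → {42, 39, 32, 29, 26, 25, 20}
see next → 42; now {39, 32, 29, 26, 25, 20}
insert 19 → {39, 32, 29, 26, 25, 20, 19}

39 → 32 → 29 → 26 → 25 → 20 → 19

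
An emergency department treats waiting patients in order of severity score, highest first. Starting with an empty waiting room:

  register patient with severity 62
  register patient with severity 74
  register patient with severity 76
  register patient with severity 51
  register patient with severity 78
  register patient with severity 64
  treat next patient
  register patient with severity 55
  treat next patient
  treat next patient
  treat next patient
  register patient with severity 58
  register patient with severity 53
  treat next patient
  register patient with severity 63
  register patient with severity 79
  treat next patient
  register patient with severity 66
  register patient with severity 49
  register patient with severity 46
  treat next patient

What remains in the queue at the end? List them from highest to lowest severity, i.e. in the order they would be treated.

insert 62 → {62}
insert 74 → {74, 62}
insert 76 → {76, 74, 62}
insert 51 → {76, 74, 62, 51}
insert 78 → {78, 76, 74, 62, 51}
insert 64 → {78, 76, 74, 64, 62, 51}
treat next patient → 78; now {76, 74, 64, 62, 51}
insert 55 → {76, 74, 64, 62, 55, 51}
treat next patient → 76; now {74, 64, 62, 55, 51}
treat next patient → 74; now {64, 62, 55, 51}
treat next patient → 64; now {62, 55, 51}
insert 58 → {62, 58, 55, 51}
insert 53 → {62, 58, 55, 53, 51}
treat next patient → 62; now {58, 55, 53, 51}
insert 63 → {63, 58, 55, 53, 51}
insert 79 → {79, 63, 58, 55, 53, 51}
treat next patient → 79; now {63, 58, 55, 53, 51}
insert 66 → {66, 63, 58, 55, 53, 51}
insert 49 → {66, 63, 58, 55, 53, 51, 49}
insert 46 → {66, 63, 58, 55, 53, 51, 49, 46}
treat next patient → 66; now {63, 58, 55, 53, 51, 49, 46}

63 → 58 → 55 → 53 → 51 → 49 → 46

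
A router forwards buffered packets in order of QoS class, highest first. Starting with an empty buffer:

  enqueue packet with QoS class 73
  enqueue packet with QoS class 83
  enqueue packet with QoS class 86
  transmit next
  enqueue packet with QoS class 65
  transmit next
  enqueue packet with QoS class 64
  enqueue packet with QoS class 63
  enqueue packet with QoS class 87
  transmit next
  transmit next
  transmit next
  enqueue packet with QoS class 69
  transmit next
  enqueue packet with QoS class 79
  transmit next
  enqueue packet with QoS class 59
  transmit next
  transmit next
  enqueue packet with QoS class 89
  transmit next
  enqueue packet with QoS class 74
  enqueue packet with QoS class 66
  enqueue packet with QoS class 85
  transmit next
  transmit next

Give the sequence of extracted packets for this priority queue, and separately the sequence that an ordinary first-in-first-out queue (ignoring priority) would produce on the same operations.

priority queue: 86 → 83 → 87 → 73 → 65 → 69 → 79 → 64 → 63 → 89 → 85 → 74; FIFO queue: 73 → 83 → 86 → 65 → 64 → 63 → 87 → 69 → 79 → 59 → 89 → 74

insert 73 → {73}
insert 83 → {83, 73}
insert 86 → {86, 83, 73}
transmit next → 86; now {83, 73}
insert 65 → {83, 73, 65}
transmit next → 83; now {73, 65}
insert 64 → {73, 65, 64}
insert 63 → {73, 65, 64, 63}
insert 87 → {87, 73, 65, 64, 63}
transmit next → 87; now {73, 65, 64, 63}
transmit next → 73; now {65, 64, 63}
transmit next → 65; now {64, 63}
insert 69 → {69, 64, 63}
transmit next → 69; now {64, 63}
insert 79 → {79, 64, 63}
transmit next → 79; now {64, 63}
insert 59 → {64, 63, 59}
transmit next → 64; now {63, 59}
transmit next → 63; now {59}
insert 89 → {89, 59}
transmit next → 89; now {59}
insert 74 → {74, 59}
insert 66 → {74, 66, 59}
insert 85 → {85, 74, 66, 59}
transmit next → 85; now {74, 66, 59}
transmit next → 74; now {66, 59}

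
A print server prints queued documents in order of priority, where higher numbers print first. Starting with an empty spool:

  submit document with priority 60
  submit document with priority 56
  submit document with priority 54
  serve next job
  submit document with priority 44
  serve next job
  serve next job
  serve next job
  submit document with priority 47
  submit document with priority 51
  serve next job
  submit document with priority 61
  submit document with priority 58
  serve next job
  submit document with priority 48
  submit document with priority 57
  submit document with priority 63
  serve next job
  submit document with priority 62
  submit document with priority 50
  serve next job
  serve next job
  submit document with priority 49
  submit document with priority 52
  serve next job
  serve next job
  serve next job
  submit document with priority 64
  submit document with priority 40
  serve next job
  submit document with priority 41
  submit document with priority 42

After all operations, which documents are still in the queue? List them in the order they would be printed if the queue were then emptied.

insert 60 → {60}
insert 56 → {60, 56}
insert 54 → {60, 56, 54}
serve next job → 60; now {56, 54}
insert 44 → {56, 54, 44}
serve next job → 56; now {54, 44}
serve next job → 54; now {44}
serve next job → 44; now {}
insert 47 → {47}
insert 51 → {51, 47}
serve next job → 51; now {47}
insert 61 → {61, 47}
insert 58 → {61, 58, 47}
serve next job → 61; now {58, 47}
insert 48 → {58, 48, 47}
insert 57 → {58, 57, 48, 47}
insert 63 → {63, 58, 57, 48, 47}
serve next job → 63; now {58, 57, 48, 47}
insert 62 → {62, 58, 57, 48, 47}
insert 50 → {62, 58, 57, 50, 48, 47}
serve next job → 62; now {58, 57, 50, 48, 47}
serve next job → 58; now {57, 50, 48, 47}
insert 49 → {57, 50, 49, 48, 47}
insert 52 → {57, 52, 50, 49, 48, 47}
serve next job → 57; now {52, 50, 49, 48, 47}
serve next job → 52; now {50, 49, 48, 47}
serve next job → 50; now {49, 48, 47}
insert 64 → {64, 49, 48, 47}
insert 40 → {64, 49, 48, 47, 40}
serve next job → 64; now {49, 48, 47, 40}
insert 41 → {49, 48, 47, 41, 40}
insert 42 → {49, 48, 47, 42, 41, 40}

[49, 48, 47, 42, 41, 40]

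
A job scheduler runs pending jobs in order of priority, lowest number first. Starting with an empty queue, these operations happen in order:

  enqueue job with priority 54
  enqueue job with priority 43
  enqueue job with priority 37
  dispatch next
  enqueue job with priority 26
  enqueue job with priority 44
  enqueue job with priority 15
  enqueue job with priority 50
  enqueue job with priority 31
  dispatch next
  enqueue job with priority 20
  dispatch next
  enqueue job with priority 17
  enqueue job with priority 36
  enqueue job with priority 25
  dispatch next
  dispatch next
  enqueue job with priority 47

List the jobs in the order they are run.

insert 54 → {54}
insert 43 → {43, 54}
insert 37 → {37, 43, 54}
dispatch next → 37; now {43, 54}
insert 26 → {26, 43, 54}
insert 44 → {26, 43, 44, 54}
insert 15 → {15, 26, 43, 44, 54}
insert 50 → {15, 26, 43, 44, 50, 54}
insert 31 → {15, 26, 31, 43, 44, 50, 54}
dispatch next → 15; now {26, 31, 43, 44, 50, 54}
insert 20 → {20, 26, 31, 43, 44, 50, 54}
dispatch next → 20; now {26, 31, 43, 44, 50, 54}
insert 17 → {17, 26, 31, 43, 44, 50, 54}
insert 36 → {17, 26, 31, 36, 43, 44, 50, 54}
insert 25 → {17, 25, 26, 31, 36, 43, 44, 50, 54}
dispatch next → 17; now {25, 26, 31, 36, 43, 44, 50, 54}
dispatch next → 25; now {26, 31, 36, 43, 44, 50, 54}
insert 47 → {26, 31, 36, 43, 44, 47, 50, 54}

37 → 15 → 20 → 17 → 25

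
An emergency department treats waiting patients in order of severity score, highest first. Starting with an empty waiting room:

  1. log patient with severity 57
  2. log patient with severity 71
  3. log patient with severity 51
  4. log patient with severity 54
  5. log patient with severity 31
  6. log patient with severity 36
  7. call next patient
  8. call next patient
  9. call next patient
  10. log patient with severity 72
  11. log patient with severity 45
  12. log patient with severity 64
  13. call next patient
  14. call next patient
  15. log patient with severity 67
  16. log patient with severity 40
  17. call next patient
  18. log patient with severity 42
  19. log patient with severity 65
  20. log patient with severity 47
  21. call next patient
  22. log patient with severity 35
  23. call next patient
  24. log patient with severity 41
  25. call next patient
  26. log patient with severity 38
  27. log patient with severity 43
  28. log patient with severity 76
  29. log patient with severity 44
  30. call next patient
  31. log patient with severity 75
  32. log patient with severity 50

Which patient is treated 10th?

76

insert 57 → {57}
insert 71 → {71, 57}
insert 51 → {71, 57, 51}
insert 54 → {71, 57, 54, 51}
insert 31 → {71, 57, 54, 51, 31}
insert 36 → {71, 57, 54, 51, 36, 31}
call next patient → 71; now {57, 54, 51, 36, 31}
call next patient → 57; now {54, 51, 36, 31}
call next patient → 54; now {51, 36, 31}
insert 72 → {72, 51, 36, 31}
insert 45 → {72, 51, 45, 36, 31}
insert 64 → {72, 64, 51, 45, 36, 31}
call next patient → 72; now {64, 51, 45, 36, 31}
call next patient → 64; now {51, 45, 36, 31}
insert 67 → {67, 51, 45, 36, 31}
insert 40 → {67, 51, 45, 40, 36, 31}
call next patient → 67; now {51, 45, 40, 36, 31}
insert 42 → {51, 45, 42, 40, 36, 31}
insert 65 → {65, 51, 45, 42, 40, 36, 31}
insert 47 → {65, 51, 47, 45, 42, 40, 36, 31}
call next patient → 65; now {51, 47, 45, 42, 40, 36, 31}
insert 35 → {51, 47, 45, 42, 40, 36, 35, 31}
call next patient → 51; now {47, 45, 42, 40, 36, 35, 31}
insert 41 → {47, 45, 42, 41, 40, 36, 35, 31}
call next patient → 47; now {45, 42, 41, 40, 36, 35, 31}
insert 38 → {45, 42, 41, 40, 38, 36, 35, 31}
insert 43 → {45, 43, 42, 41, 40, 38, 36, 35, 31}
insert 76 → {76, 45, 43, 42, 41, 40, 38, 36, 35, 31}
insert 44 → {76, 45, 44, 43, 42, 41, 40, 38, 36, 35, 31}
call next patient → 76; now {45, 44, 43, 42, 41, 40, 38, 36, 35, 31}
insert 75 → {75, 45, 44, 43, 42, 41, 40, 38, 36, 35, 31}
insert 50 → {75, 50, 45, 44, 43, 42, 41, 40, 38, 36, 35, 31}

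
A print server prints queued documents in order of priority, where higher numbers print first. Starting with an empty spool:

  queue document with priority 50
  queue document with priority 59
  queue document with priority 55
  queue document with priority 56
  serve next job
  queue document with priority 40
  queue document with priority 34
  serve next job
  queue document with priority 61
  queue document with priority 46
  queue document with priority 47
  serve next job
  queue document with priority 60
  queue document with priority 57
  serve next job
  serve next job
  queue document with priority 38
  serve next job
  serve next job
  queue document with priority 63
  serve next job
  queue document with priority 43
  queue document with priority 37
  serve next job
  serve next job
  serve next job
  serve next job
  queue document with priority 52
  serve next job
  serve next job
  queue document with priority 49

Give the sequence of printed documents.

[59, 56, 61, 60, 57, 55, 50, 63, 47, 46, 43, 40, 52, 38]

insert 50 → {50}
insert 59 → {59, 50}
insert 55 → {59, 55, 50}
insert 56 → {59, 56, 55, 50}
serve next job → 59; now {56, 55, 50}
insert 40 → {56, 55, 50, 40}
insert 34 → {56, 55, 50, 40, 34}
serve next job → 56; now {55, 50, 40, 34}
insert 61 → {61, 55, 50, 40, 34}
insert 46 → {61, 55, 50, 46, 40, 34}
insert 47 → {61, 55, 50, 47, 46, 40, 34}
serve next job → 61; now {55, 50, 47, 46, 40, 34}
insert 60 → {60, 55, 50, 47, 46, 40, 34}
insert 57 → {60, 57, 55, 50, 47, 46, 40, 34}
serve next job → 60; now {57, 55, 50, 47, 46, 40, 34}
serve next job → 57; now {55, 50, 47, 46, 40, 34}
insert 38 → {55, 50, 47, 46, 40, 38, 34}
serve next job → 55; now {50, 47, 46, 40, 38, 34}
serve next job → 50; now {47, 46, 40, 38, 34}
insert 63 → {63, 47, 46, 40, 38, 34}
serve next job → 63; now {47, 46, 40, 38, 34}
insert 43 → {47, 46, 43, 40, 38, 34}
insert 37 → {47, 46, 43, 40, 38, 37, 34}
serve next job → 47; now {46, 43, 40, 38, 37, 34}
serve next job → 46; now {43, 40, 38, 37, 34}
serve next job → 43; now {40, 38, 37, 34}
serve next job → 40; now {38, 37, 34}
insert 52 → {52, 38, 37, 34}
serve next job → 52; now {38, 37, 34}
serve next job → 38; now {37, 34}
insert 49 → {49, 37, 34}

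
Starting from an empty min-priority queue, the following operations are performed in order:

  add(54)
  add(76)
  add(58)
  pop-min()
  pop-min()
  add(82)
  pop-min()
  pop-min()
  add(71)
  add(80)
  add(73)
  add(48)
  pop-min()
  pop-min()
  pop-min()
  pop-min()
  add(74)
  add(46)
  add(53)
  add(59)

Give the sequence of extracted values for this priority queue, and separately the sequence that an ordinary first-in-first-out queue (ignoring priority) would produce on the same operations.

priority queue: [54, 58, 76, 82, 48, 71, 73, 80]; FIFO queue: [54, 76, 58, 82, 71, 80, 73, 48]

insert 54 → {54}
insert 76 → {54, 76}
insert 58 → {54, 58, 76}
pop-min → 54; now {58, 76}
pop-min → 58; now {76}
insert 82 → {76, 82}
pop-min → 76; now {82}
pop-min → 82; now {}
insert 71 → {71}
insert 80 → {71, 80}
insert 73 → {71, 73, 80}
insert 48 → {48, 71, 73, 80}
pop-min → 48; now {71, 73, 80}
pop-min → 71; now {73, 80}
pop-min → 73; now {80}
pop-min → 80; now {}
insert 74 → {74}
insert 46 → {46, 74}
insert 53 → {46, 53, 74}
insert 59 → {46, 53, 59, 74}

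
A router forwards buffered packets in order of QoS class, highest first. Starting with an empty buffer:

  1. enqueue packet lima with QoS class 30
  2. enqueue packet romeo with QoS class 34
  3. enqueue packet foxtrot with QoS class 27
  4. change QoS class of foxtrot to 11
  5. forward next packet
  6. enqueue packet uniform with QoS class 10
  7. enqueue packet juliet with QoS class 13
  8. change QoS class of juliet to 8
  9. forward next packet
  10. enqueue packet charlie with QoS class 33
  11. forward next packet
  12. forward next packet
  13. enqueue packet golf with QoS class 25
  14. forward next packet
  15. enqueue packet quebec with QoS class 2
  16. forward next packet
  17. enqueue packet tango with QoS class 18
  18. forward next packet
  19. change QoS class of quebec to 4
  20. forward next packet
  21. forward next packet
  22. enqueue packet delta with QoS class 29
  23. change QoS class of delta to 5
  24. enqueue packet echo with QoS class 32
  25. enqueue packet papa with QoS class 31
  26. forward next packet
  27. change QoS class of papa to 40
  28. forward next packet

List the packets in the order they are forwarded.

romeo → lima → charlie → foxtrot → golf → uniform → tango → juliet → quebec → echo → papa

add lima (QoS class 30) → {lima:30}
add romeo (QoS class 34) → {romeo:34, lima:30}
add foxtrot (QoS class 27) → {romeo:34, lima:30, foxtrot:27}
update foxtrot to QoS class 11 → {romeo:34, lima:30, foxtrot:11}
forward next packet → romeo; now {lima:30, foxtrot:11}
add uniform (QoS class 10) → {lima:30, foxtrot:11, uniform:10}
add juliet (QoS class 13) → {lima:30, juliet:13, foxtrot:11, uniform:10}
update juliet to QoS class 8 → {lima:30, foxtrot:11, uniform:10, juliet:8}
forward next packet → lima; now {foxtrot:11, uniform:10, juliet:8}
add charlie (QoS class 33) → {charlie:33, foxtrot:11, uniform:10, juliet:8}
forward next packet → charlie; now {foxtrot:11, uniform:10, juliet:8}
forward next packet → foxtrot; now {uniform:10, juliet:8}
add golf (QoS class 25) → {golf:25, uniform:10, juliet:8}
forward next packet → golf; now {uniform:10, juliet:8}
add quebec (QoS class 2) → {uniform:10, juliet:8, quebec:2}
forward next packet → uniform; now {juliet:8, quebec:2}
add tango (QoS class 18) → {tango:18, juliet:8, quebec:2}
forward next packet → tango; now {juliet:8, quebec:2}
update quebec to QoS class 4 → {juliet:8, quebec:4}
forward next packet → juliet; now {quebec:4}
forward next packet → quebec; now {}
add delta (QoS class 29) → {delta:29}
update delta to QoS class 5 → {delta:5}
add echo (QoS class 32) → {echo:32, delta:5}
add papa (QoS class 31) → {echo:32, papa:31, delta:5}
forward next packet → echo; now {papa:31, delta:5}
update papa to QoS class 40 → {papa:40, delta:5}
forward next packet → papa; now {delta:5}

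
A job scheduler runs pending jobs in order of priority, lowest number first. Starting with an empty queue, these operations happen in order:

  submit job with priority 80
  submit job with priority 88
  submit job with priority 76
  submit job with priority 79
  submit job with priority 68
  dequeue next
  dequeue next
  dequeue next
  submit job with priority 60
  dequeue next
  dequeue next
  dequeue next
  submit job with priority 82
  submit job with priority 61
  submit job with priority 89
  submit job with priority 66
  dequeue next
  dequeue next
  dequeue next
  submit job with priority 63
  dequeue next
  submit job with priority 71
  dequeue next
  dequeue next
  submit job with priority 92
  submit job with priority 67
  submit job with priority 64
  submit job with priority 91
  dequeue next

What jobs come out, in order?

insert 80 → {80}
insert 88 → {80, 88}
insert 76 → {76, 80, 88}
insert 79 → {76, 79, 80, 88}
insert 68 → {68, 76, 79, 80, 88}
dequeue next → 68; now {76, 79, 80, 88}
dequeue next → 76; now {79, 80, 88}
dequeue next → 79; now {80, 88}
insert 60 → {60, 80, 88}
dequeue next → 60; now {80, 88}
dequeue next → 80; now {88}
dequeue next → 88; now {}
insert 82 → {82}
insert 61 → {61, 82}
insert 89 → {61, 82, 89}
insert 66 → {61, 66, 82, 89}
dequeue next → 61; now {66, 82, 89}
dequeue next → 66; now {82, 89}
dequeue next → 82; now {89}
insert 63 → {63, 89}
dequeue next → 63; now {89}
insert 71 → {71, 89}
dequeue next → 71; now {89}
dequeue next → 89; now {}
insert 92 → {92}
insert 67 → {67, 92}
insert 64 → {64, 67, 92}
insert 91 → {64, 67, 91, 92}
dequeue next → 64; now {67, 91, 92}

[68, 76, 79, 60, 80, 88, 61, 66, 82, 63, 71, 89, 64]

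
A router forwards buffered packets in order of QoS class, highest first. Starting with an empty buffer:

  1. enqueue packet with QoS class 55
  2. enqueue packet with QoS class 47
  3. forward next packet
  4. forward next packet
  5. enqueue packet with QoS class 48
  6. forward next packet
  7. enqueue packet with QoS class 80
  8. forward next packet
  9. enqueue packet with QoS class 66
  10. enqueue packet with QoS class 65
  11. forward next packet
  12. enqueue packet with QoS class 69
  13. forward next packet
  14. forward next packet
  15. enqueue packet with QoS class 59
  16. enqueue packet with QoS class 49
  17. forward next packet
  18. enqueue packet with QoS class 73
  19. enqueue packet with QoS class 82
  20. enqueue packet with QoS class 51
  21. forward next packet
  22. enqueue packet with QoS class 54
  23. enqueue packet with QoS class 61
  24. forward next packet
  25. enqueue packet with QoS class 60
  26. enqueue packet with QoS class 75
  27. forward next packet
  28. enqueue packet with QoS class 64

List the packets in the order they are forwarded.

[55, 47, 48, 80, 66, 69, 65, 59, 82, 73, 75]

insert 55 → {55}
insert 47 → {55, 47}
forward next packet → 55; now {47}
forward next packet → 47; now {}
insert 48 → {48}
forward next packet → 48; now {}
insert 80 → {80}
forward next packet → 80; now {}
insert 66 → {66}
insert 65 → {66, 65}
forward next packet → 66; now {65}
insert 69 → {69, 65}
forward next packet → 69; now {65}
forward next packet → 65; now {}
insert 59 → {59}
insert 49 → {59, 49}
forward next packet → 59; now {49}
insert 73 → {73, 49}
insert 82 → {82, 73, 49}
insert 51 → {82, 73, 51, 49}
forward next packet → 82; now {73, 51, 49}
insert 54 → {73, 54, 51, 49}
insert 61 → {73, 61, 54, 51, 49}
forward next packet → 73; now {61, 54, 51, 49}
insert 60 → {61, 60, 54, 51, 49}
insert 75 → {75, 61, 60, 54, 51, 49}
forward next packet → 75; now {61, 60, 54, 51, 49}
insert 64 → {64, 61, 60, 54, 51, 49}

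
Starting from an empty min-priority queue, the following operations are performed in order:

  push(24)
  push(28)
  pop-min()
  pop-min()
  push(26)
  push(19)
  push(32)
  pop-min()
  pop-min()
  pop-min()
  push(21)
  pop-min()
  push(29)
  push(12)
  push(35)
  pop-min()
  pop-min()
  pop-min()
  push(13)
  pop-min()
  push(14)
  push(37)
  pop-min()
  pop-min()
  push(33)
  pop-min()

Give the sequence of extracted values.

[24, 28, 19, 26, 32, 21, 12, 29, 35, 13, 14, 37, 33]

insert 24 → {24}
insert 28 → {24, 28}
pop-min → 24; now {28}
pop-min → 28; now {}
insert 26 → {26}
insert 19 → {19, 26}
insert 32 → {19, 26, 32}
pop-min → 19; now {26, 32}
pop-min → 26; now {32}
pop-min → 32; now {}
insert 21 → {21}
pop-min → 21; now {}
insert 29 → {29}
insert 12 → {12, 29}
insert 35 → {12, 29, 35}
pop-min → 12; now {29, 35}
pop-min → 29; now {35}
pop-min → 35; now {}
insert 13 → {13}
pop-min → 13; now {}
insert 14 → {14}
insert 37 → {14, 37}
pop-min → 14; now {37}
pop-min → 37; now {}
insert 33 → {33}
pop-min → 33; now {}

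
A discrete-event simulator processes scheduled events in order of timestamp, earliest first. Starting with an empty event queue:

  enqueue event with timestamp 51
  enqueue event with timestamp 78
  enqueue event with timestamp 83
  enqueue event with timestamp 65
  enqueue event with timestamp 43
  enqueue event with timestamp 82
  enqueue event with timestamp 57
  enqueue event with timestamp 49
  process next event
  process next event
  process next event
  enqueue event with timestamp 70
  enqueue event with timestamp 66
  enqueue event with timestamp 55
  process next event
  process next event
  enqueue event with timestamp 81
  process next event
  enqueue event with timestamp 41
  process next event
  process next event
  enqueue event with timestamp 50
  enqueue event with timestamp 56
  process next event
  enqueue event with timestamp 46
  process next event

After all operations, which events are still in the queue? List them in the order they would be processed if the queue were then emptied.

insert 51 → {51}
insert 78 → {51, 78}
insert 83 → {51, 78, 83}
insert 65 → {51, 65, 78, 83}
insert 43 → {43, 51, 65, 78, 83}
insert 82 → {43, 51, 65, 78, 82, 83}
insert 57 → {43, 51, 57, 65, 78, 82, 83}
insert 49 → {43, 49, 51, 57, 65, 78, 82, 83}
process next event → 43; now {49, 51, 57, 65, 78, 82, 83}
process next event → 49; now {51, 57, 65, 78, 82, 83}
process next event → 51; now {57, 65, 78, 82, 83}
insert 70 → {57, 65, 70, 78, 82, 83}
insert 66 → {57, 65, 66, 70, 78, 82, 83}
insert 55 → {55, 57, 65, 66, 70, 78, 82, 83}
process next event → 55; now {57, 65, 66, 70, 78, 82, 83}
process next event → 57; now {65, 66, 70, 78, 82, 83}
insert 81 → {65, 66, 70, 78, 81, 82, 83}
process next event → 65; now {66, 70, 78, 81, 82, 83}
insert 41 → {41, 66, 70, 78, 81, 82, 83}
process next event → 41; now {66, 70, 78, 81, 82, 83}
process next event → 66; now {70, 78, 81, 82, 83}
insert 50 → {50, 70, 78, 81, 82, 83}
insert 56 → {50, 56, 70, 78, 81, 82, 83}
process next event → 50; now {56, 70, 78, 81, 82, 83}
insert 46 → {46, 56, 70, 78, 81, 82, 83}
process next event → 46; now {56, 70, 78, 81, 82, 83}

56, 70, 78, 81, 82, 83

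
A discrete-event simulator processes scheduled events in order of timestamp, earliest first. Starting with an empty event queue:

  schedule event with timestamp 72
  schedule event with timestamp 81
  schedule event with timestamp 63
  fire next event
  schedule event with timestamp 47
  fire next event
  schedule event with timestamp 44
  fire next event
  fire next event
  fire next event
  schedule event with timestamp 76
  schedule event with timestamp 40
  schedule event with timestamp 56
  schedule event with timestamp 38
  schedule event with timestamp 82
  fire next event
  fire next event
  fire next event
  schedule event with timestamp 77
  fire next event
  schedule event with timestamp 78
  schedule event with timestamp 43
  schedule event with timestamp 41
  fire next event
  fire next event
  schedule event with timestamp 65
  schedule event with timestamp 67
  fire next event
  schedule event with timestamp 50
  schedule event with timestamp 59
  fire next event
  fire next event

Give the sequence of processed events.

insert 72 → {72}
insert 81 → {72, 81}
insert 63 → {63, 72, 81}
fire next event → 63; now {72, 81}
insert 47 → {47, 72, 81}
fire next event → 47; now {72, 81}
insert 44 → {44, 72, 81}
fire next event → 44; now {72, 81}
fire next event → 72; now {81}
fire next event → 81; now {}
insert 76 → {76}
insert 40 → {40, 76}
insert 56 → {40, 56, 76}
insert 38 → {38, 40, 56, 76}
insert 82 → {38, 40, 56, 76, 82}
fire next event → 38; now {40, 56, 76, 82}
fire next event → 40; now {56, 76, 82}
fire next event → 56; now {76, 82}
insert 77 → {76, 77, 82}
fire next event → 76; now {77, 82}
insert 78 → {77, 78, 82}
insert 43 → {43, 77, 78, 82}
insert 41 → {41, 43, 77, 78, 82}
fire next event → 41; now {43, 77, 78, 82}
fire next event → 43; now {77, 78, 82}
insert 65 → {65, 77, 78, 82}
insert 67 → {65, 67, 77, 78, 82}
fire next event → 65; now {67, 77, 78, 82}
insert 50 → {50, 67, 77, 78, 82}
insert 59 → {50, 59, 67, 77, 78, 82}
fire next event → 50; now {59, 67, 77, 78, 82}
fire next event → 59; now {67, 77, 78, 82}

63, 47, 44, 72, 81, 38, 40, 56, 76, 41, 43, 65, 50, 59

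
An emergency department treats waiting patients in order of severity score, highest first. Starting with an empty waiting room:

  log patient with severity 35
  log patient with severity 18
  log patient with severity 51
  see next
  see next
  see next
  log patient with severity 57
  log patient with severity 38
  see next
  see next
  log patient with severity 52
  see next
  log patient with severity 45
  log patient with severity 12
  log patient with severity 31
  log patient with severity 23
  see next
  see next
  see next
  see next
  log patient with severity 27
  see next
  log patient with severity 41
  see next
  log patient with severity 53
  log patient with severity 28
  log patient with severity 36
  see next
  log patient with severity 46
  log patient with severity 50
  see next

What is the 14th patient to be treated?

insert 35 → {35}
insert 18 → {35, 18}
insert 51 → {51, 35, 18}
see next → 51; now {35, 18}
see next → 35; now {18}
see next → 18; now {}
insert 57 → {57}
insert 38 → {57, 38}
see next → 57; now {38}
see next → 38; now {}
insert 52 → {52}
see next → 52; now {}
insert 45 → {45}
insert 12 → {45, 12}
insert 31 → {45, 31, 12}
insert 23 → {45, 31, 23, 12}
see next → 45; now {31, 23, 12}
see next → 31; now {23, 12}
see next → 23; now {12}
see next → 12; now {}
insert 27 → {27}
see next → 27; now {}
insert 41 → {41}
see next → 41; now {}
insert 53 → {53}
insert 28 → {53, 28}
insert 36 → {53, 36, 28}
see next → 53; now {36, 28}
insert 46 → {46, 36, 28}
insert 50 → {50, 46, 36, 28}
see next → 50; now {46, 36, 28}

50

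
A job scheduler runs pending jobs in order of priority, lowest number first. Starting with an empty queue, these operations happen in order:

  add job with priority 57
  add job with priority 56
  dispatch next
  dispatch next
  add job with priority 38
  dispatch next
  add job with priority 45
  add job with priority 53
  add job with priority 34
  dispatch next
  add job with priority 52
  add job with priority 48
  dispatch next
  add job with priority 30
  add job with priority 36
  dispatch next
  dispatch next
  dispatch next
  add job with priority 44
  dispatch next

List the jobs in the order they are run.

insert 57 → {57}
insert 56 → {56, 57}
dispatch next → 56; now {57}
dispatch next → 57; now {}
insert 38 → {38}
dispatch next → 38; now {}
insert 45 → {45}
insert 53 → {45, 53}
insert 34 → {34, 45, 53}
dispatch next → 34; now {45, 53}
insert 52 → {45, 52, 53}
insert 48 → {45, 48, 52, 53}
dispatch next → 45; now {48, 52, 53}
insert 30 → {30, 48, 52, 53}
insert 36 → {30, 36, 48, 52, 53}
dispatch next → 30; now {36, 48, 52, 53}
dispatch next → 36; now {48, 52, 53}
dispatch next → 48; now {52, 53}
insert 44 → {44, 52, 53}
dispatch next → 44; now {52, 53}

56, 57, 38, 34, 45, 30, 36, 48, 44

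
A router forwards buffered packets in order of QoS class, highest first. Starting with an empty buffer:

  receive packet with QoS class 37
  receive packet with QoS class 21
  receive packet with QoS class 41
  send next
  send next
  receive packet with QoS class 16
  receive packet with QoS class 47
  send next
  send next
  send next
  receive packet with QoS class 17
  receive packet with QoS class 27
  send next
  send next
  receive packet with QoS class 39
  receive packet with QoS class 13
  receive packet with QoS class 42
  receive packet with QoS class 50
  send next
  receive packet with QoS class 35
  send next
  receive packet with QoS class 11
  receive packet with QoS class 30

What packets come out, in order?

insert 37 → {37}
insert 21 → {37, 21}
insert 41 → {41, 37, 21}
send next → 41; now {37, 21}
send next → 37; now {21}
insert 16 → {21, 16}
insert 47 → {47, 21, 16}
send next → 47; now {21, 16}
send next → 21; now {16}
send next → 16; now {}
insert 17 → {17}
insert 27 → {27, 17}
send next → 27; now {17}
send next → 17; now {}
insert 39 → {39}
insert 13 → {39, 13}
insert 42 → {42, 39, 13}
insert 50 → {50, 42, 39, 13}
send next → 50; now {42, 39, 13}
insert 35 → {42, 39, 35, 13}
send next → 42; now {39, 35, 13}
insert 11 → {39, 35, 13, 11}
insert 30 → {39, 35, 30, 13, 11}

[41, 37, 47, 21, 16, 27, 17, 50, 42]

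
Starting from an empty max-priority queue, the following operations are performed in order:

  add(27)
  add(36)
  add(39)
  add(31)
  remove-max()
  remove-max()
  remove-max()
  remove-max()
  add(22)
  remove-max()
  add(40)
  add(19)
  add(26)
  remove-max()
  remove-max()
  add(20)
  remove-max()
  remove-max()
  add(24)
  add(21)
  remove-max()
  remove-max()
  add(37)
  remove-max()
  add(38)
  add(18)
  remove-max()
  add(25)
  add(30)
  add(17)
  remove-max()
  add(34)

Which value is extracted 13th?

38

insert 27 → {27}
insert 36 → {36, 27}
insert 39 → {39, 36, 27}
insert 31 → {39, 36, 31, 27}
remove-max → 39; now {36, 31, 27}
remove-max → 36; now {31, 27}
remove-max → 31; now {27}
remove-max → 27; now {}
insert 22 → {22}
remove-max → 22; now {}
insert 40 → {40}
insert 19 → {40, 19}
insert 26 → {40, 26, 19}
remove-max → 40; now {26, 19}
remove-max → 26; now {19}
insert 20 → {20, 19}
remove-max → 20; now {19}
remove-max → 19; now {}
insert 24 → {24}
insert 21 → {24, 21}
remove-max → 24; now {21}
remove-max → 21; now {}
insert 37 → {37}
remove-max → 37; now {}
insert 38 → {38}
insert 18 → {38, 18}
remove-max → 38; now {18}
insert 25 → {25, 18}
insert 30 → {30, 25, 18}
insert 17 → {30, 25, 18, 17}
remove-max → 30; now {25, 18, 17}
insert 34 → {34, 25, 18, 17}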